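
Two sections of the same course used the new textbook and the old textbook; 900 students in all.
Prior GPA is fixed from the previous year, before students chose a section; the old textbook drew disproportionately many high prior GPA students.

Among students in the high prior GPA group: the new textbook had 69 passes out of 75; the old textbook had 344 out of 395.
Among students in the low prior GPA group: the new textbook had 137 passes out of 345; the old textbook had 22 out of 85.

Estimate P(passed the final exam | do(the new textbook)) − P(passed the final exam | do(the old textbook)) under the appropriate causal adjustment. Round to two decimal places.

+0.09

Within every prior GPA band level the new textbook has the higher rate, yet pooled the old textbook does — Simpson's reversal.
Nothing the teaching method does changes prior GPA band; the imbalance is an allocation artefact. With prior GPA band also predicting the outcome, the pooled figure is confounded, and the within-stratum comparison is the causal one.
Adjusting over the population distribution of prior GPA band: 0.522·(0.920−0.871) + 0.478·(0.397−0.259) = +0.092.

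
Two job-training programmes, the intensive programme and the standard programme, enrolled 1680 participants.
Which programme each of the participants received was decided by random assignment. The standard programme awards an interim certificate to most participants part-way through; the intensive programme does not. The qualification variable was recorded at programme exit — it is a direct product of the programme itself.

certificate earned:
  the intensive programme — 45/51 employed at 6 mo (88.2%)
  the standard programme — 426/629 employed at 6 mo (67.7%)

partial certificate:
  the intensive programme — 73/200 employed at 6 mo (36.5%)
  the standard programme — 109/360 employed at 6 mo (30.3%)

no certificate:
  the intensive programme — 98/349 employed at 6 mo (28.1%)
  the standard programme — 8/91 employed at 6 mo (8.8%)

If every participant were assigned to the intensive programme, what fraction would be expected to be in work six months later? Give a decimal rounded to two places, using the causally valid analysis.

0.36

Within every qualification attained during the programme level the intensive programme has the higher rate, yet pooled the standard programme does — Simpson's reversal.
Because the programme influences qualification attained during the programme, qualification attained during the programme is a post-treatment mediator, not a confounder. Stratifying on it would bias the estimate; the causal effect is the crude pooled difference.
So P(outcome | do(the intensive programme)) is just the pooled rate for the intensive programme: 216/600 = 0.360.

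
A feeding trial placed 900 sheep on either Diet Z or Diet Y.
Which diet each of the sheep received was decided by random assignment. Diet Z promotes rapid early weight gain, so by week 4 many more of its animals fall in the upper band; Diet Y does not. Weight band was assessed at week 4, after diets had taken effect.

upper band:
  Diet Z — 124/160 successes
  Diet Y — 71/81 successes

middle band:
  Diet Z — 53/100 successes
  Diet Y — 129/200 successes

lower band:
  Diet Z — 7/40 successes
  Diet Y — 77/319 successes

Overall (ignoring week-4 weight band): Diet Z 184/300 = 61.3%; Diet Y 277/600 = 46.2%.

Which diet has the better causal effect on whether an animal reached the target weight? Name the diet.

Week-4 weight band is recorded after the diet and is itself shifted by it — it sits on the causal path from diet to outcome. Conditioning on a mediator would strip out part of the effect we want; the pooled comparison gives the total causal effect.
Pooled: Diet Z 61.3% vs Diet Y 46.2%; Diet Z is higher overall.

Diet Z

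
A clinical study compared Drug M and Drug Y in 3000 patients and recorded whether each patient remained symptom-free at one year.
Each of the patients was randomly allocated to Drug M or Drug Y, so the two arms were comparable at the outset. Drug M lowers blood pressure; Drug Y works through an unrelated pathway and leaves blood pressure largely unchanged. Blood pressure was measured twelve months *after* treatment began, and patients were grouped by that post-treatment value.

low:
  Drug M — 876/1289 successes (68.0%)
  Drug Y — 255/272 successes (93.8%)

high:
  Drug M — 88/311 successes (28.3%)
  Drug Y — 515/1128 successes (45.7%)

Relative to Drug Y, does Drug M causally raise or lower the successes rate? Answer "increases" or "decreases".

increases

Blood pressure is downstream of the drug. One should not condition on a consequence of treatment, so the overall rates are the right comparison.
Pooled: Drug M 60.2% vs Drug Y 55.0%; Drug M is higher overall.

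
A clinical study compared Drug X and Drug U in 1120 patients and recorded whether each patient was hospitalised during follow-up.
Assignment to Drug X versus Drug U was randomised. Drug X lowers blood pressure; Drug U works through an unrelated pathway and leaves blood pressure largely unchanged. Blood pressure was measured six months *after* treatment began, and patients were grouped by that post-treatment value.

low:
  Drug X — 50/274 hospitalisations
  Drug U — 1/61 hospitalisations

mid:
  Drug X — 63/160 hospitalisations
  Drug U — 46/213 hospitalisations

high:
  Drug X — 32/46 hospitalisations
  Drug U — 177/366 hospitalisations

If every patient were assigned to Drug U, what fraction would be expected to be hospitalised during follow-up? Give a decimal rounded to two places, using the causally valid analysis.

0.35

Because the drug influences blood pressure, blood pressure is a post-treatment mediator, not a confounder. Stratifying on it would bias the estimate; the causal effect is the crude pooled difference.
So P(outcome | do(Drug U)) is just the pooled rate for Drug U: 224/640 = 0.350.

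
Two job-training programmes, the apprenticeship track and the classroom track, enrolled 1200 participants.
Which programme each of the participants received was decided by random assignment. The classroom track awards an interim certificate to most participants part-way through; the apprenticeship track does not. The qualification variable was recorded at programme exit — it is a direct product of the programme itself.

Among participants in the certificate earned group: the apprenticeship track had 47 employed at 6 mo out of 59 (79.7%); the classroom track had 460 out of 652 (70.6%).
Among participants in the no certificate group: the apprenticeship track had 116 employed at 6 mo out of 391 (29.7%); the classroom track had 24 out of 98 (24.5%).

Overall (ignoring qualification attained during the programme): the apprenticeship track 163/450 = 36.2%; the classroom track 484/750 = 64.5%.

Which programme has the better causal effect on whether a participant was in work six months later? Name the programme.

Because the programme influences qualification attained during the programme, qualification attained during the programme is a post-treatment mediator, not a confounder. Stratifying on it would bias the estimate; the causal effect is the crude pooled difference.
Pooled: the apprenticeship track 36.2% vs the classroom track 64.5%; the classroom track is higher overall.

the classroom track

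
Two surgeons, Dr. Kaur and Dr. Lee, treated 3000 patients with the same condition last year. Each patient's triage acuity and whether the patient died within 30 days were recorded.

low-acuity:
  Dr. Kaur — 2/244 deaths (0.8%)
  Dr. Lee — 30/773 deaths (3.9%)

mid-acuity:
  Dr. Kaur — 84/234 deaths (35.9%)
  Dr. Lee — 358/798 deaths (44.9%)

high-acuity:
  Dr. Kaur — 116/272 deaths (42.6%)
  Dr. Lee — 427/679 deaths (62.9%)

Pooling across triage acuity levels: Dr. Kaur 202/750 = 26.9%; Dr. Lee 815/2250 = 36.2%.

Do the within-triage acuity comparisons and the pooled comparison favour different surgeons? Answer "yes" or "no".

Within each triage acuity level (low-acuity 0.8% vs 3.9%; mid-acuity 35.9% vs 44.9%; high-acuity 42.6% vs 62.9%), Dr. Kaur has the lower rate every time. Pooled: 26.9% vs 36.2% — Dr. Kaur has the lower rate overall. They agree.

no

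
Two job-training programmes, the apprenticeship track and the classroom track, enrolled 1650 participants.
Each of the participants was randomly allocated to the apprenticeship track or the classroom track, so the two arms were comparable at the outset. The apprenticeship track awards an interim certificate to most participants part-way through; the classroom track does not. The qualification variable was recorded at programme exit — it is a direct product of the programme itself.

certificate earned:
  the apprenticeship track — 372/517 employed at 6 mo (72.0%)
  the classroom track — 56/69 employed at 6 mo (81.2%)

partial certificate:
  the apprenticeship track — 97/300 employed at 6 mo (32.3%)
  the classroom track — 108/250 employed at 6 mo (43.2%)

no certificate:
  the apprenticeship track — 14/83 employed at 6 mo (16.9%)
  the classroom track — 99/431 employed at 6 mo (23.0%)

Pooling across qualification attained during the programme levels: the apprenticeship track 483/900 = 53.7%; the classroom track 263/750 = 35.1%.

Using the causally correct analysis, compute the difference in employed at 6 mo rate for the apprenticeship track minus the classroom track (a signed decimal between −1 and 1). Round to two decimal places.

+0.19

Within every qualification attained during the programme level the classroom track has the higher rate, yet pooled the apprenticeship track does — Simpson's reversal.
Because the programme influences qualification attained during the programme, qualification attained during the programme is a post-treatment mediator, not a confounder. Stratifying on it would bias the estimate; the causal effect is the crude pooled difference.
The causal difference is the pooled difference: 0.537 − 0.351 = +0.186.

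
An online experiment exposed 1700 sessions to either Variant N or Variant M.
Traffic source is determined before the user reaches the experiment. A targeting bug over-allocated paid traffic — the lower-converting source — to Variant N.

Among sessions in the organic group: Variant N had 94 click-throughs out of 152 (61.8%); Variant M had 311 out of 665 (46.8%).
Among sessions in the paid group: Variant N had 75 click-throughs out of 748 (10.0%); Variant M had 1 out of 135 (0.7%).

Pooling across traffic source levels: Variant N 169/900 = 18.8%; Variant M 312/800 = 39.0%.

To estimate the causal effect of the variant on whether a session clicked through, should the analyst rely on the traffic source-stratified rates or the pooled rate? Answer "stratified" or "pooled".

Within every traffic source level Variant N has the higher rate, yet pooled Variant M does — Simpson's reversal.
Since traffic source is a pre-existing factor (not a product of the variant) and it affects the outcome on its own, it is a confounder. The stratified rates, not the pooled rate, identify the causal effect.
Within each level — organic: 61.8% vs 46.8%; paid: 10.0% vs 0.7% — Variant N is higher every time.

stratified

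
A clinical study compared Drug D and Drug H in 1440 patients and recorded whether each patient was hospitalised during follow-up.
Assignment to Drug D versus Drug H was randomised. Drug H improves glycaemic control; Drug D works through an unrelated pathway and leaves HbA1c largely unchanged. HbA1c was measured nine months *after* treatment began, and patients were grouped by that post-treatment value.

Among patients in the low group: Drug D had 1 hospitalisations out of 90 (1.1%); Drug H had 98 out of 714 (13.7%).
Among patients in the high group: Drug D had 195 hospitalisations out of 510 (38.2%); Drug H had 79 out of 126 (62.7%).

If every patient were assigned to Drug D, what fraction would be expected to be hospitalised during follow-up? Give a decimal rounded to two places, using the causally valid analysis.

Drug D is lower inside every HbA1c stratum but Drug H is lower in aggregate. Whether to stratify depends on how HbA1c relates to the drug.
Stratifying would compare drugs among patients the drugs themselves sorted into HbA1c groups — a form of selection on an intermediate. The unconditioned pooled rates give the total causal effect.
So P(outcome | do(Drug D)) is just the pooled rate for Drug D: 196/600 = 0.327.

0.33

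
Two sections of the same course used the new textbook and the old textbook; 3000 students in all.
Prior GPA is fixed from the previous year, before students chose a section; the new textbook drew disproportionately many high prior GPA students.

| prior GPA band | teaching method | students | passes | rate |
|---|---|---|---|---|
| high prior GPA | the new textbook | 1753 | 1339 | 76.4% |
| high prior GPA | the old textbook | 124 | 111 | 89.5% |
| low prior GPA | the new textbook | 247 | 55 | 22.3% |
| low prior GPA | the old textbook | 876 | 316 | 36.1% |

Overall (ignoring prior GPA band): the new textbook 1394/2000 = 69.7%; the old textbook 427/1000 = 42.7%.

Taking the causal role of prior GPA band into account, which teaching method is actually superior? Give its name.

The stratified and pooled comparisons disagree (the old textbook wins within each prior GPA band; the new textbook wins overall), so the answer turns on the causal role of prior GPA band.
The imbalance in prior GPA band arose from how students were allocated, not from anything the teaching method did; and prior GPA band independently affects the outcome. The pooled gap is confounded — condition on prior GPA band.
Within each level — high prior GPA: 76.4% vs 89.5%; low prior GPA: 22.3% vs 36.1% — the old textbook is higher every time.

the old textbook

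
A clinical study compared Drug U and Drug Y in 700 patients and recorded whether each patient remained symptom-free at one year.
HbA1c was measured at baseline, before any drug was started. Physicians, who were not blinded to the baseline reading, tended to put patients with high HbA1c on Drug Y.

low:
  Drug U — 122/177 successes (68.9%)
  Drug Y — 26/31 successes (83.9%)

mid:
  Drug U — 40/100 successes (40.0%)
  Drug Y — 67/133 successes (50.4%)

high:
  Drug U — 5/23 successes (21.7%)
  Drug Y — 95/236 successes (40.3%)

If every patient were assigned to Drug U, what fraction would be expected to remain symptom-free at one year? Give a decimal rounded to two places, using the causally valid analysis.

0.42

The HbA1c-specific comparison favours Drug Y throughout, but the pooled figures favour Drug U. The question is whether to condition on HbA1c.
Since HbA1c is a pre-existing factor (not a product of the drug) and it affects the outcome on its own, it is a confounder. The stratified rates, not the pooled rate, identify the causal effect.
Standardising Drug U to the population HbA1c mix: 0.297·122/177 + 0.333·40/100 + 0.370·5/23 = 0.418.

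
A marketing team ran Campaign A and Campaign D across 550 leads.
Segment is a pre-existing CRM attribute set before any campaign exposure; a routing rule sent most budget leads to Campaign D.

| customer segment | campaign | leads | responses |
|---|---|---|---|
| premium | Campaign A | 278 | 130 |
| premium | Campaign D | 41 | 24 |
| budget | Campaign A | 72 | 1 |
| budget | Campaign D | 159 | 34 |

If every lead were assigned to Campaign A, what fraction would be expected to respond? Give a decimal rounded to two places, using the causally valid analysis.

0.28

Within every customer segment level Campaign D has the higher rate, yet pooled Campaign A does — Simpson's reversal.
The imbalance in customer segment arose from how leads were allocated, not from anything the campaign did; and customer segment independently affects the outcome. The pooled gap is confounded — condition on customer segment.
Standardising Campaign A to the population customer segment mix: 0.580·130/278 + 0.420·1/72 = 0.277.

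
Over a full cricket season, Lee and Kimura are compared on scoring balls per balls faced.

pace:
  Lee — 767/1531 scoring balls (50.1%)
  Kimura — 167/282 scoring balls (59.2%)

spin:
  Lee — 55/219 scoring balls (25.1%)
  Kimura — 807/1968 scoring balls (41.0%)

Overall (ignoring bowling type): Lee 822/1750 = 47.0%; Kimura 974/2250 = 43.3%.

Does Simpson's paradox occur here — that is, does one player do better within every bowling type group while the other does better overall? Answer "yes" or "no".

yes

Within each bowling type level (pace 50.1% vs 59.2%; spin 25.1% vs 41.0%), Kimura has the higher rate every time. Pooled: 47.0% vs 43.3% — Lee has the higher rate overall. The two comparisons disagree.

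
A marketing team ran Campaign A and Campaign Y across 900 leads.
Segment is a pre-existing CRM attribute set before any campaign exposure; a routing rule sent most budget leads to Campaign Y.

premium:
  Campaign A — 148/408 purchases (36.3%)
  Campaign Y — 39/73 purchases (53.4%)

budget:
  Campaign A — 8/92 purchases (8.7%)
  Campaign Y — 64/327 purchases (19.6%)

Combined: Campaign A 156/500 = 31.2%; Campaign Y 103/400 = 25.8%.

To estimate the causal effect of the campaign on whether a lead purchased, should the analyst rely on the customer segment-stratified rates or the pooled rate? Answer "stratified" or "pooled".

stratified

Within every customer segment level Campaign Y has the higher rate, yet pooled Campaign A does — Simpson's reversal.
Customer segment differs across campaigns for reasons unrelated to any effect of the campaign itself, and it separately predicts the outcome — a classic confounder. We must compare within customer segment levels.
Within each level — premium: 36.3% vs 53.4%; budget: 8.7% vs 19.6% — Campaign Y is higher every time.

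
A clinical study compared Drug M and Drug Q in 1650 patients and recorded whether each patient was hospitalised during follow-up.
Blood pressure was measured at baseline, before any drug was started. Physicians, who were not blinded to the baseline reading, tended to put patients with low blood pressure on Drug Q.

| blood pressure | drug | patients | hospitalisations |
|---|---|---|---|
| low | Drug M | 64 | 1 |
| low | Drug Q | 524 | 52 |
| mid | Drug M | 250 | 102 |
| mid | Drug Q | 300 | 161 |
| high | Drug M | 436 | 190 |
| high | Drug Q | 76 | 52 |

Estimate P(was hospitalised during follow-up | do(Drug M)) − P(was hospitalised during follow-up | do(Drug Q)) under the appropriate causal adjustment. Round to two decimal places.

The stratified and pooled comparisons disagree (Drug M wins within each blood pressure; Drug Q wins overall), so the answer turns on the causal role of blood pressure.
Nothing the drug does changes blood pressure; the imbalance is an allocation artefact. With blood pressure also predicting the outcome, the pooled figure is confounded, and the within-stratum comparison is the causal one.
Adjusting over the population distribution of blood pressure: 0.356·(0.016−0.099) + 0.333·(0.408−0.537) + 0.310·(0.436−0.684) = -0.150.

-0.15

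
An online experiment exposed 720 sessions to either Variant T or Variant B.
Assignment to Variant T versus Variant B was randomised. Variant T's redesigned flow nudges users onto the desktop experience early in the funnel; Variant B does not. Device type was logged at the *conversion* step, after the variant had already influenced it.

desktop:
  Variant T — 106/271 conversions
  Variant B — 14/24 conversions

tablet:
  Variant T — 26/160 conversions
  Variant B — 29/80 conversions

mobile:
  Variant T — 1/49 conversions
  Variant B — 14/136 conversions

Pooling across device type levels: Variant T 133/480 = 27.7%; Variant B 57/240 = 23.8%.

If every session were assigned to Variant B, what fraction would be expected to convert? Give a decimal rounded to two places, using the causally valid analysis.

0.24

The stratified and pooled comparisons disagree (Variant B wins within each device type; Variant T wins overall), so the answer turns on the causal role of device type.
Device type here is a post-treatment variable shaped by the variant; conditioning on it would introduce bias rather than remove it. The overall comparison is the causal one.
So P(outcome | do(Variant B)) is just the pooled rate for Variant B: 57/240 = 0.237.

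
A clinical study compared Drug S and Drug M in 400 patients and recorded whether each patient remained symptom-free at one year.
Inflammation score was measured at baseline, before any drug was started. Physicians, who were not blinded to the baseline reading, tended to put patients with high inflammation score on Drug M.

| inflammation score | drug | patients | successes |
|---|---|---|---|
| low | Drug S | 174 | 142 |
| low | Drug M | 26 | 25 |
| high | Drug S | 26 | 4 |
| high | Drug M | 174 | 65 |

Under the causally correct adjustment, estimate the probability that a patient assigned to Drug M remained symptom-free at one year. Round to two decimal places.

0.67

The stratified and pooled comparisons disagree (Drug M wins within each inflammation score; Drug S wins overall), so the answer turns on the causal role of inflammation score.
Inflammation score satisfies the back-door criterion: it is not a descendant of the drug, and it blocks the spurious path from drug to outcome. Adjusting for it (i.e., using the within-inflammation score rates) gives the causal effect.
Standardising Drug M to the population inflammation score mix: 0.500·25/26 + 0.500·65/174 = 0.668.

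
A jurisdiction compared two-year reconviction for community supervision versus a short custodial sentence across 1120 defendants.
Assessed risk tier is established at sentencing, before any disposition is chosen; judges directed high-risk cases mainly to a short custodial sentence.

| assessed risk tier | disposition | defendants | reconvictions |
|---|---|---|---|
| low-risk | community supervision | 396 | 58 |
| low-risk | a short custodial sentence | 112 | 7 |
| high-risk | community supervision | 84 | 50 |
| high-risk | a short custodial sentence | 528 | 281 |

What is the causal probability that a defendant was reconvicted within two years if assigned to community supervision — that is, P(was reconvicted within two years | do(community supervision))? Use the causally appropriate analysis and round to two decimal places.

Assessed risk tier is set before the disposition has any effect — it is not caused by the disposition — and it independently drives the outcome. That makes it a confounder, so the causal comparison is within assessed risk tier levels.
Standardising community supervision to the population assessed risk tier mix: 0.454·58/396 + 0.546·50/84 = 0.392.

0.39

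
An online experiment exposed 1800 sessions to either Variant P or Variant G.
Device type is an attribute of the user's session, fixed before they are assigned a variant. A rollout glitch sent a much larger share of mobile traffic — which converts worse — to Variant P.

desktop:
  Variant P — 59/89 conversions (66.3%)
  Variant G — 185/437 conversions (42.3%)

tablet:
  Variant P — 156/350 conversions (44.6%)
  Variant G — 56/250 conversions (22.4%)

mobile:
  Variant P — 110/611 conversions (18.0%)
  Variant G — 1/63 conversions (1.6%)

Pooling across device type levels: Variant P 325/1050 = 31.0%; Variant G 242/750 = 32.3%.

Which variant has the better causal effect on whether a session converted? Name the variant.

Variant P

Variant P is higher inside every device type stratum but Variant G is higher in aggregate. Whether to stratify depends on how device type relates to the variant.
Device type is set before the variant has any effect — it is not caused by the variant — and it independently drives the outcome. That makes it a confounder, so the causal comparison is within device type levels.
Within each level — desktop: 66.3% vs 42.3%; tablet: 44.6% vs 22.4%; mobile: 18.0% vs 1.6% — Variant P is higher every time.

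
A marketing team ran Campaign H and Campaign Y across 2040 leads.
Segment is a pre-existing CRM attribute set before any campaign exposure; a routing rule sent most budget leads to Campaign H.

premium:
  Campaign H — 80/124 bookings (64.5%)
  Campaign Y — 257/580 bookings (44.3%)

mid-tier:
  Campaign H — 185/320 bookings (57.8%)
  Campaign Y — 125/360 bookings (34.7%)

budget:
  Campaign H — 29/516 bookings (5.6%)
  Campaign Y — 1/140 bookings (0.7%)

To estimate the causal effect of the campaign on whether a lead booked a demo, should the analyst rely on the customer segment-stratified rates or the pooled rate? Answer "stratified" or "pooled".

stratified

Since customer segment is a pre-existing factor (not a product of the campaign) and it affects the outcome on its own, it is a confounder. The stratified rates, not the pooled rate, identify the causal effect.
Within each level — premium: 64.5% vs 44.3%; mid-tier: 57.8% vs 34.7%; budget: 5.6% vs 0.7% — Campaign H is higher every time.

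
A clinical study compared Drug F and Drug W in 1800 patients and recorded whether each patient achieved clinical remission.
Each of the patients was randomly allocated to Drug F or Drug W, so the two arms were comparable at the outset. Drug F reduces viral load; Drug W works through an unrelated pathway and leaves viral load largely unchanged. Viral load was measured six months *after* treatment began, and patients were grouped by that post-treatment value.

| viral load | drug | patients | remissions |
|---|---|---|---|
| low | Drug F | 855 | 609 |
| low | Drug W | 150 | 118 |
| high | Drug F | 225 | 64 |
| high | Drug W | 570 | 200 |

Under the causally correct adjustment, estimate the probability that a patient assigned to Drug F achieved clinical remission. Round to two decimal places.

0.62

Viral load here is a post-treatment variable shaped by the drug; conditioning on it would introduce bias rather than remove it. The overall comparison is the causal one.
So P(outcome | do(Drug F)) is just the pooled rate for Drug F: 673/1080 = 0.623.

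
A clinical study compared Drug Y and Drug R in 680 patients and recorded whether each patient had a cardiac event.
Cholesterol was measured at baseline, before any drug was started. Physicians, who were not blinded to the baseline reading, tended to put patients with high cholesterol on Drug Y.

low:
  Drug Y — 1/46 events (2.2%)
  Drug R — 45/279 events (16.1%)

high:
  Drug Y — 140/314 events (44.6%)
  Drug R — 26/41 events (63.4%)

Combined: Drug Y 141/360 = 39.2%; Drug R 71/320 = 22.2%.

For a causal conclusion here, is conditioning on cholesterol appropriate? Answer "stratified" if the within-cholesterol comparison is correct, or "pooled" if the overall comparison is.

stratified

Here cholesterol is a common cause — it drives both which drug a case falls under and the outcome. The crude comparison mixes populations; the stratum-specific rates are the causally relevant ones.
Within each level — low: 2.2% vs 16.1%; high: 44.6% vs 63.4% — Drug Y is lower every time.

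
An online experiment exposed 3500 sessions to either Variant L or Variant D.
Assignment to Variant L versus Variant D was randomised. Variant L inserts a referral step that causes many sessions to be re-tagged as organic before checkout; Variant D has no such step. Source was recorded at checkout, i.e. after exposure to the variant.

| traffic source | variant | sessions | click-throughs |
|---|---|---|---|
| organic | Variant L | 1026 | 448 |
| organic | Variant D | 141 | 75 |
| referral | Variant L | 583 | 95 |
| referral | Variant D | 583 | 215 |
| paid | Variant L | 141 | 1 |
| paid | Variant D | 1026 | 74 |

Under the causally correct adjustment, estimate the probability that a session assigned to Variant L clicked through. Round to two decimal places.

Traffic source here is a post-treatment variable shaped by the variant; conditioning on it would introduce bias rather than remove it. The overall comparison is the causal one.
So P(outcome | do(Variant L)) is just the pooled rate for Variant L: 544/1750 = 0.311.

0.31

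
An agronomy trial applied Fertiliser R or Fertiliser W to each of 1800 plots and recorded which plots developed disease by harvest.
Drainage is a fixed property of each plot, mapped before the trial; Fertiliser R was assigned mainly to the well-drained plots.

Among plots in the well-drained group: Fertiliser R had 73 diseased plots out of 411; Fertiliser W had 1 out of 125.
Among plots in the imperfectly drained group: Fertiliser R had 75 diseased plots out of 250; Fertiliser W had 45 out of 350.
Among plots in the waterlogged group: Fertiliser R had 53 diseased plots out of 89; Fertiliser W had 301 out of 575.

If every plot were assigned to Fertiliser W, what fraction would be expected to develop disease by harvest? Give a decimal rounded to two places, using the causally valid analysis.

The imbalance in field drainage arose from how plots were allocated, not from anything the fertiliser did; and field drainage independently affects the outcome. The pooled gap is confounded — condition on field drainage.
Standardising Fertiliser W to the population field drainage mix: 0.298·1/125 + 0.333·45/350 + 0.369·301/575 = 0.238.

0.24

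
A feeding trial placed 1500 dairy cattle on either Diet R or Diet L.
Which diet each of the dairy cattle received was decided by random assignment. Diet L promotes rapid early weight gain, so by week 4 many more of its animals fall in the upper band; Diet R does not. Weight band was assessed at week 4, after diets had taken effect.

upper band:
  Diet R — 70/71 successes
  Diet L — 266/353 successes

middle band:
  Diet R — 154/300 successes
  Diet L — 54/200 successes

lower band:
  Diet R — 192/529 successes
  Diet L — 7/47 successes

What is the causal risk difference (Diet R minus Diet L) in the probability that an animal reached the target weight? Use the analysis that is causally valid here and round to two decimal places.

Week-4 weight band is recorded after the diet and is itself shifted by it — it sits on the causal path from diet to outcome. Conditioning on a mediator would strip out part of the effect we want; the pooled comparison gives the total causal effect.
The causal difference is the pooled difference: 0.462 − 0.545 = -0.083.

-0.08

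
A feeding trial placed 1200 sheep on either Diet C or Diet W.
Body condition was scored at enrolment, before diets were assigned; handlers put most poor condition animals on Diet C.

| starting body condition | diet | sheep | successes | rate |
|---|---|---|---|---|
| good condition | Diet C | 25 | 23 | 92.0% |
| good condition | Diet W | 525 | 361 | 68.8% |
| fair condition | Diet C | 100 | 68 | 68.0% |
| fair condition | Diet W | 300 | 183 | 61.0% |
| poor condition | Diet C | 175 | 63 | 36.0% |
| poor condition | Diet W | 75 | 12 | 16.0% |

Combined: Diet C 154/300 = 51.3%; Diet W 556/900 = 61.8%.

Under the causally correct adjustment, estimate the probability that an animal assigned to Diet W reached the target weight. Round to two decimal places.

Within every starting body condition level Diet C has the higher rate, yet pooled Diet W does — Simpson's reversal.
Nothing the diet does changes starting body condition; the imbalance is an allocation artefact. With starting body condition also predicting the outcome, the pooled figure is confounded, and the within-stratum comparison is the causal one.
Standardising Diet W to the population starting body condition mix: 0.458·361/525 + 0.333·183/300 + 0.208·12/75 = 0.552.

0.55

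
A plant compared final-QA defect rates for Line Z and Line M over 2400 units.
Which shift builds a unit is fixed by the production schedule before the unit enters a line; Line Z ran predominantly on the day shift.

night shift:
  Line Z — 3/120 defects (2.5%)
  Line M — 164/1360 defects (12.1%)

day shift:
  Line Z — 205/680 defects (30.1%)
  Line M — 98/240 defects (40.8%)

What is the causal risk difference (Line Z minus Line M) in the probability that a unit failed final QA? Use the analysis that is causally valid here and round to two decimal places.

The imbalance in shift arose from how units were allocated, not from anything the line did; and shift independently affects the outcome. The pooled gap is confounded — condition on shift.
Adjusting over the population distribution of shift: 0.617·(0.025−0.121) + 0.383·(0.301−0.408) = -0.100.

-0.10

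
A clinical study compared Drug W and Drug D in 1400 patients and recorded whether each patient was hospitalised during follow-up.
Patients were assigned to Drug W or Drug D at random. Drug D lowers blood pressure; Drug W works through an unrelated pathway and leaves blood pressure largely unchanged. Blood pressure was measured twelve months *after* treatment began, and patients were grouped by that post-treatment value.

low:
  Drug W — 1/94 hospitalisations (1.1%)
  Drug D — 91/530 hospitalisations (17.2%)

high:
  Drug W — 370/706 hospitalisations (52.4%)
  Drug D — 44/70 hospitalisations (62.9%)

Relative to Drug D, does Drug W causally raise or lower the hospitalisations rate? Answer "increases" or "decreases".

increases

Drug W is lower inside every blood pressure stratum but Drug D is lower in aggregate. Whether to stratify depends on how blood pressure relates to the drug.
Blood pressure is recorded after the drug and is itself shifted by it — it sits on the causal path from drug to outcome. Conditioning on a mediator would strip out part of the effect we want; the pooled comparison gives the total causal effect.
Pooled: Drug W 46.4% vs Drug D 22.5%; Drug D is lower overall.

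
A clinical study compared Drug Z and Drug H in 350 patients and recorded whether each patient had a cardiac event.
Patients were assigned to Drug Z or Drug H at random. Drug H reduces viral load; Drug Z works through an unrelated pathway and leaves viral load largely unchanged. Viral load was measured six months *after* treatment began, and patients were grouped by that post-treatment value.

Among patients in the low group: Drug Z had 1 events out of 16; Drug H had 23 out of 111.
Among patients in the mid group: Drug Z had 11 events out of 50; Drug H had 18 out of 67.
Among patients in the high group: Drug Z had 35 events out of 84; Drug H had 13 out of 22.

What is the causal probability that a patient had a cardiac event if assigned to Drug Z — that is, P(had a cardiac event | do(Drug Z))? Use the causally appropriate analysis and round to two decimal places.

Within every viral load level Drug Z has the lower rate, yet pooled Drug H does — Simpson's reversal.
Viral load lies on the pathway drug → viral load → outcome, so adjusting for it blocks the indirect effect. For the total causal effect of drug, use the unadjusted pooled rates.
So P(outcome | do(Drug Z)) is just the pooled rate for Drug Z: 47/150 = 0.313.

0.31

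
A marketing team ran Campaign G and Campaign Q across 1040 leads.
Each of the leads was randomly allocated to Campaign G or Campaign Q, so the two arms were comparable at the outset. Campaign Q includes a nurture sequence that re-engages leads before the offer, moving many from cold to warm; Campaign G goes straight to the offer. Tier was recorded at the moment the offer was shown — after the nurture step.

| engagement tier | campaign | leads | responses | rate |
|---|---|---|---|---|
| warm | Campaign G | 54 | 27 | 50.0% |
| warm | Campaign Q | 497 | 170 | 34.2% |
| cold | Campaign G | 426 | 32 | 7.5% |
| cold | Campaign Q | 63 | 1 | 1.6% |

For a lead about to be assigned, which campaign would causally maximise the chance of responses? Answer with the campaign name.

Campaign Q

Within every engagement tier level Campaign G has the higher rate, yet pooled Campaign Q does — Simpson's reversal.
The distribution of engagement tier is itself part of what the campaign does — it is an intermediate outcome. Holding it fixed would remove that part of the effect; the total effect is the pooled difference.
Pooled: Campaign G 12.3% vs Campaign Q 30.5%; Campaign Q is higher overall.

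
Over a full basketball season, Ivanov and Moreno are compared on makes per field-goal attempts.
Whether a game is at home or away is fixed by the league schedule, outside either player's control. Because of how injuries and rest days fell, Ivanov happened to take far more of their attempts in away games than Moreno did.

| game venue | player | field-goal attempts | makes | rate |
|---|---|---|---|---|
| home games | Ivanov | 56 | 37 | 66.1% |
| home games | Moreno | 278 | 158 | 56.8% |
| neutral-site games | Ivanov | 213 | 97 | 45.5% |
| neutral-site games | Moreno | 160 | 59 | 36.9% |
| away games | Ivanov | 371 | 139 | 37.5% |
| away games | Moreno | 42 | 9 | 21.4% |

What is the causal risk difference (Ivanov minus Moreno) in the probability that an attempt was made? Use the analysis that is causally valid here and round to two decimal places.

+0.12

Game venue differs across players for reasons unrelated to any effect of the player itself, and it separately predicts the outcome — a classic confounder. We must compare within game venue levels.
Adjusting over the population distribution of game venue: 0.298·(0.661−0.568) + 0.333·(0.455−0.369) + 0.369·(0.375−0.214) = +0.116.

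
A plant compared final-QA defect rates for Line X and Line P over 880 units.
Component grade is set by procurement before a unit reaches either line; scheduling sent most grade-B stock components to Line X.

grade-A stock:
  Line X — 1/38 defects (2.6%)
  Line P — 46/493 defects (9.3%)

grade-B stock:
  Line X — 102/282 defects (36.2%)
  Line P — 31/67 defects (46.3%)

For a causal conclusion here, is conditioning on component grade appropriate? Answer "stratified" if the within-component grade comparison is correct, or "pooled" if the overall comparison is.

stratified

The imbalance in component grade arose from how units were allocated, not from anything the line did; and component grade independently affects the outcome. The pooled gap is confounded — condition on component grade.
Within each level — grade-A stock: 2.6% vs 9.3%; grade-B stock: 36.2% vs 46.3% — Line X is lower every time.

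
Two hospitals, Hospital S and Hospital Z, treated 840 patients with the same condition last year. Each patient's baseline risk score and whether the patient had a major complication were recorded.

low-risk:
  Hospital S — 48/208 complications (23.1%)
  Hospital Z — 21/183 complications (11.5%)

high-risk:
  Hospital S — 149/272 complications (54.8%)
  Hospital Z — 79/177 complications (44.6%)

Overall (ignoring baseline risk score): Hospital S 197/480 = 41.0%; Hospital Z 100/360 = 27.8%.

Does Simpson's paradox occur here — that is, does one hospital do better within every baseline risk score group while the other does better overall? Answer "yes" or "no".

no

Within each baseline risk score level (low-risk 23.1% vs 11.5%; high-risk 54.8% vs 44.6%), Hospital Z has the lower rate every time. Pooled: 41.0% vs 27.8% — Hospital Z has the lower rate overall. They agree.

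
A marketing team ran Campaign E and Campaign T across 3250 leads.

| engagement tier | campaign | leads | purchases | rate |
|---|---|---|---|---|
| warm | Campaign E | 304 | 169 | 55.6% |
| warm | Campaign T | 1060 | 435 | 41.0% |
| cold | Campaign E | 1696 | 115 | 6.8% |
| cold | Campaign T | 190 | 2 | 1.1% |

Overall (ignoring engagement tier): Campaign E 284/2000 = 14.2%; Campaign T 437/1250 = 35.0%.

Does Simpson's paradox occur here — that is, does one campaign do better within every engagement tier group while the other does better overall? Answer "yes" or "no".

Within each engagement tier level (warm 55.6% vs 41.0%; cold 6.8% vs 1.1%), Campaign E has the higher rate every time. Pooled: 14.2% vs 35.0% — Campaign T has the higher rate overall. The two comparisons disagree.

yes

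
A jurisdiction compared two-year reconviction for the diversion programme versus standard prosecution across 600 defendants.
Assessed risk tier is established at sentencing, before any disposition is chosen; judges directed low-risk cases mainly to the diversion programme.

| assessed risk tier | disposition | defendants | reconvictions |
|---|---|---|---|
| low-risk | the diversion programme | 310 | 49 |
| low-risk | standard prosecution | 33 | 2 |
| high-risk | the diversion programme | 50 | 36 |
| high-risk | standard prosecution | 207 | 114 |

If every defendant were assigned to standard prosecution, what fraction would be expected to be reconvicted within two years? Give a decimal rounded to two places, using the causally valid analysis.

0.27

standard prosecution is lower inside every assessed risk tier stratum but the diversion programme is lower in aggregate. Whether to stratify depends on how assessed risk tier relates to the disposition.
Assessed risk tier is set before the disposition has any effect — it is not caused by the disposition — and it independently drives the outcome. That makes it a confounder, so the causal comparison is within assessed risk tier levels.
Standardising standard prosecution to the population assessed risk tier mix: 0.572·2/33 + 0.428·114/207 = 0.271.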